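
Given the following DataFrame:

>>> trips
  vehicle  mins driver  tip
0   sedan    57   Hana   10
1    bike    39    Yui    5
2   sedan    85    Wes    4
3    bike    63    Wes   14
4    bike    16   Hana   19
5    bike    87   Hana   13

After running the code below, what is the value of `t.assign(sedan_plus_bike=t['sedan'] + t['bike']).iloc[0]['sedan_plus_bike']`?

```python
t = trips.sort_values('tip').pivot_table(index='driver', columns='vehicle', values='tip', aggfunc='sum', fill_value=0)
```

42

sort by tip:
  vehicle  mins driver  tip
2   sedan    85    Wes    4
1    bike    39    Yui    5
0   sedan    57   Hana   10
5    bike    87   Hana   13
3    bike    63    Wes   14
4    bike    16   Hana   19
pivot: rows=driver, cols=vehicle, sum(tip):
vehicle  bike  sedan
driver              
Hana       32     10
Wes        14      4
Yui         5      0
add column sedan_plus_bike = t['sedan'] + t['bike']:
vehicle  bike  sedan  sedan_plus_bike
driver                               
Hana       32     10               42
Wes        14      4               18
Yui         5      0                5
The value at position 0, column 'sedan_plus_bike' is 42.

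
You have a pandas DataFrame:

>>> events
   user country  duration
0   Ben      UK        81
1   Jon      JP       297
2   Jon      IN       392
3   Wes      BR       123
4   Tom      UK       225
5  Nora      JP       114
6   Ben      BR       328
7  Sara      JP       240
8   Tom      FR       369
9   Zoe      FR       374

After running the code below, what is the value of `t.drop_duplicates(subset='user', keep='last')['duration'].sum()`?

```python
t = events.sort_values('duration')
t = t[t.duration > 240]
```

sort by duration:
   user country  duration
0   Ben      UK        81
5  Nora      JP       114
3   Wes      BR       123
4   Tom      UK       225
7  Sara      JP       240
1   Jon      JP       297
6   Ben      BR       328
8   Tom      FR       369
9   Zoe      FR       374
2   Jon      IN       392
filter rows where duration > 240:
  user country  duration
1  Jon      JP       297
6  Ben      BR       328
8  Tom      FR       369
9  Zoe      FR       374
2  Jon      IN       392
drop duplicate user (keep=last):
  user country  duration
6  Ben      BR       328
8  Tom      FR       369
9  Zoe      FR       374
2  Jon      IN       392

1463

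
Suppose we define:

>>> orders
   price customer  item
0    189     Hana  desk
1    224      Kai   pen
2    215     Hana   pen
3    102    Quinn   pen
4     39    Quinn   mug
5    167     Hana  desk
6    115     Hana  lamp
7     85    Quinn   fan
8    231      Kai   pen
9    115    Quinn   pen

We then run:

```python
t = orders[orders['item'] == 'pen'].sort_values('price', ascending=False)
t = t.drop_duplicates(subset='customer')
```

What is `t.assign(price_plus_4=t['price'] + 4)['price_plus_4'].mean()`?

filter rows where item == 'pen':
   price customer item
1    224      Kai  pen
2    215     Hana  pen
3    102    Quinn  pen
8    231      Kai  pen
9    115    Quinn  pen
sort by price descending:
   price customer item
8    231      Kai  pen
1    224      Kai  pen
2    215     Hana  pen
9    115    Quinn  pen
3    102    Quinn  pen
drop duplicate customer (keep=first):
   price customer item
8    231      Kai  pen
2    215     Hana  pen
9    115    Quinn  pen
add column price_plus_4 = t['price'] + 4:
   price customer item  price_plus_4
8    231      Kai  pen           235
2    215     Hana  pen           219
9    115    Quinn  pen           119
Hence 191.0.

191.0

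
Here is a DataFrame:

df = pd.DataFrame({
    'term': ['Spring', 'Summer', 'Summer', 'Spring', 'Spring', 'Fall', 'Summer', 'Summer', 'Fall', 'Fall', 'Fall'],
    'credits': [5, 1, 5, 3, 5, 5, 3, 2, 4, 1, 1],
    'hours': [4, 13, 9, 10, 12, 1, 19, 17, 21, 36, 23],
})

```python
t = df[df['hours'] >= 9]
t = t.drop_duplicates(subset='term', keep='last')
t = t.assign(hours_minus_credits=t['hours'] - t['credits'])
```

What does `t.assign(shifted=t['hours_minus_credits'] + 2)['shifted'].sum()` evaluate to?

filter rows where hours >= 9:
      term  credits  hours
1   Summer        1     13
2   Summer        5      9
3   Spring        3     10
4   Spring        5     12
6   Summer        3     19
7   Summer        2     17
8     Fall        4     21
9     Fall        1     36
10    Fall        1     23
drop duplicate term (keep=last):
      term  credits  hours
4   Spring        5     12
7   Summer        2     17
10    Fall        1     23
add column hours_minus_credits = t['hours'] - t['credits']:
      term  credits  hours  hours_minus_credits
4   Spring        5     12                    7
7   Summer        2     17                   15
10    Fall        1     23                   22
add column shifted = t['hours_minus_credits'] + 2:
      term  credits  hours  hours_minus_credits  shifted
4   Spring        5     12                    7        9
7   Summer        2     17                   15       17
10    Fall        1     23                   22       24
Then the sum of column 'shifted': 50

50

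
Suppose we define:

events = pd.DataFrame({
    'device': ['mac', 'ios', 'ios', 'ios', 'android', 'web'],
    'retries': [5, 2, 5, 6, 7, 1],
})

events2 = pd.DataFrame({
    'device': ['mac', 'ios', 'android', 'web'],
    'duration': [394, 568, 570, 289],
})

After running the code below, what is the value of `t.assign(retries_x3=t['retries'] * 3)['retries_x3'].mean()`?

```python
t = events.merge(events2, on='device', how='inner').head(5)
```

merge on 'device' (how='inner') → 6 rows:
    device  retries  duration
0      mac        5       394
1      ios        2       568
2      ios        5       568
3      ios        6       568
4  android        7       570
5      web        1       289
take first 5 rows:
    device  retries  duration
0      mac        5       394
1      ios        2       568
2      ios        5       568
3      ios        6       568
4  android        7       570
add column retries_x3 = t['retries'] * 3:
    device  retries  duration  retries_x3
0      mac        5       394          15
1      ios        2       568           6
2      ios        5       568          15
3      ios        6       568          18
4  android        7       570          21

15.0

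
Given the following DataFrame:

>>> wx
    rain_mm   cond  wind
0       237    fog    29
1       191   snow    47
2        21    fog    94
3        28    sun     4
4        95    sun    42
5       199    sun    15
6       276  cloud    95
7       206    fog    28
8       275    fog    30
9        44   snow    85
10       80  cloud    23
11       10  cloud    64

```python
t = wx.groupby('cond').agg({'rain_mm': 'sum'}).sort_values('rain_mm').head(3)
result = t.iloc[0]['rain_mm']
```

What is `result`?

group by cond, sum of rain_mm:
       rain_mm
cond          
cloud      366
fog        739
snow       235
sun        322
sort by rain_mm:
       rain_mm
cond          
snow       235
sun        322
cloud      366
fog        739
take first 3 rows:
       rain_mm
cond          
snow       235
sun        322
cloud      366

235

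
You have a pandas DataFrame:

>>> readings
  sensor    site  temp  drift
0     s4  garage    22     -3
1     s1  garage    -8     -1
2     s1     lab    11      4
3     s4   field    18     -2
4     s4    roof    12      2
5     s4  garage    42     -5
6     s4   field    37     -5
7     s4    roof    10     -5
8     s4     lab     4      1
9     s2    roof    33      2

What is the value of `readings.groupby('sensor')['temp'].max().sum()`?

group by sensor, max of temp:
sensor
s1    11
s2    33
s4    42
Name: temp, dtype: int64
Hence 86.

86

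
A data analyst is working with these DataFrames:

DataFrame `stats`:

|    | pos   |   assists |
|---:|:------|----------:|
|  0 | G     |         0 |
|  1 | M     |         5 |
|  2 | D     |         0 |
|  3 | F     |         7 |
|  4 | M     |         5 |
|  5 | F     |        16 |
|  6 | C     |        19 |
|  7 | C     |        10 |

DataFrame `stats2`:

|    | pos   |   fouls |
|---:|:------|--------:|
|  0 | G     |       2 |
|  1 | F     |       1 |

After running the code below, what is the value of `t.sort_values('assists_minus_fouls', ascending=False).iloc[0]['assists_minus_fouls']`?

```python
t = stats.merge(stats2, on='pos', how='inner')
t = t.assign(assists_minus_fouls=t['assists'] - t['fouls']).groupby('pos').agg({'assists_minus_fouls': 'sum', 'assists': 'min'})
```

merge on 'pos' (how='inner') → 3 rows:
  pos  assists  fouls
0   G        0      2
1   F        7      1
2   F       16      1
add column assists_minus_fouls = t['assists'] - t['fouls']:
  pos  assists  fouls  assists_minus_fouls
0   G        0      2                   -2
1   F        7      1                    6
2   F       16      1                   15
group by pos: sum(assists_minus_fouls), min(assists):
     assists_minus_fouls  assists
pos                              
F                     21        7
G                     -2        0
sort by assists_minus_fouls descending:
     assists_minus_fouls  assists
pos                              
F                     21        7
G                     -2        0
value at position 0, column 'assists_minus_fouls' → 21

21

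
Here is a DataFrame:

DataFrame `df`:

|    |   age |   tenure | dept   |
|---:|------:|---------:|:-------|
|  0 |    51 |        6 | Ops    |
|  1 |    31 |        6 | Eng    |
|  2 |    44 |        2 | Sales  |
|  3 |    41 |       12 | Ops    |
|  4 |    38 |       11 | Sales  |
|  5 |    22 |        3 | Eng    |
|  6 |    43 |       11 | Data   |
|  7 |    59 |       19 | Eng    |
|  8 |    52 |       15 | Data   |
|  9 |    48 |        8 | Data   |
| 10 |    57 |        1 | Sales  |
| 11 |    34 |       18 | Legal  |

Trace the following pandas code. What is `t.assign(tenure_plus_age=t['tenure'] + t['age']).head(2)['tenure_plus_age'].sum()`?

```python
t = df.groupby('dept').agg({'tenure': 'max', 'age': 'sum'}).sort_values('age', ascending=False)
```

308

group by dept: max(tenure), sum(age):
       tenure  age
dept              
Data       15  143
Eng        19  112
Legal      18   34
Ops        12   92
Sales      11  139
sort by age descending:
       tenure  age
dept              
Data       15  143
Sales      11  139
Eng        19  112
Ops        12   92
Legal      18   34
add column tenure_plus_age = t['tenure'] + t['age']:
       tenure  age  tenure_plus_age
dept                               
Data       15  143              158
Sales      11  139              150
Eng        19  112              131
Ops        12   92              104
Legal      18   34               52
take first 2 rows:
       tenure  age  tenure_plus_age
dept                               
Data       15  143              158
Sales      11  139              150
Then the sum of column 'tenure_plus_age': 308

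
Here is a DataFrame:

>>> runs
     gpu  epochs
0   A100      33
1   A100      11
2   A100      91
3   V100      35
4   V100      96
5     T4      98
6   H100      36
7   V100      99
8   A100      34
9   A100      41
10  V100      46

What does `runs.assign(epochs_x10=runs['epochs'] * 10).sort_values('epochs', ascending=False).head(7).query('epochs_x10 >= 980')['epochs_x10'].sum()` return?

1970

add column epochs_x10 = runs['epochs'] * 10:
     gpu  epochs  epochs_x10
0   A100      33         330
1   A100      11         110
2   A100      91         910
3   V100      35         350
4   V100      96         960
5     T4      98         980
6   H100      36         360
7   V100      99         990
8   A100      34         340
9   A100      41         410
10  V100      46         460
sort by epochs descending:
     gpu  epochs  epochs_x10
7   V100      99         990
5     T4      98         980
4   V100      96         960
2   A100      91         910
10  V100      46         460
9   A100      41         410
6   H100      36         360
3   V100      35         350
8   A100      34         340
0   A100      33         330
1   A100      11         110
take first 7 rows:
     gpu  epochs  epochs_x10
7   V100      99         990
5     T4      98         980
4   V100      96         960
2   A100      91         910
10  V100      46         460
9   A100      41         410
6   H100      36         360
filter rows where epochs_x10 >= 980:
    gpu  epochs  epochs_x10
7  V100      99         990
5    T4      98         980
sum of column 'epochs_x10' → 1970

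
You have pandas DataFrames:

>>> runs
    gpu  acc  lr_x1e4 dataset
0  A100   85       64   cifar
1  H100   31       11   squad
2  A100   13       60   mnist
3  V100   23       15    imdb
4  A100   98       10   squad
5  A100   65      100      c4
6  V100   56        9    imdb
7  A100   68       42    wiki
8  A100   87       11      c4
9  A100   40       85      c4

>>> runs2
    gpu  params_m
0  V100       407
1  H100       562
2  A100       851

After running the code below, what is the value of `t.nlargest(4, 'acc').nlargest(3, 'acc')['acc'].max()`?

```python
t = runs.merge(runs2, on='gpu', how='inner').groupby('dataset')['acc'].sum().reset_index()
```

192

merge on 'gpu' (how='inner') → 10 rows:
    gpu  acc  lr_x1e4 dataset  params_m
0  A100   85       64   cifar       851
1  H100   31       11   squad       562
2  A100   13       60   mnist       851
3  V100   23       15    imdb       407
4  A100   98       10   squad       851
5  A100   65      100      c4       851
6  V100   56        9    imdb       407
7  A100   68       42    wiki       851
8  A100   87       11      c4       851
9  A100   40       85      c4       851
group by dataset, sum of acc:
dataset
c4       192
cifar     85
imdb      79
mnist     13
squad    129
wiki      68
Name: acc, dtype: int64
reset_index():
  dataset  acc
0      c4  192
1   cifar   85
2    imdb   79
3   mnist   13
4   squad  129
5    wiki   68
take 4 rows with largest acc:
  dataset  acc
0      c4  192
4   squad  129
1   cifar   85
2    imdb   79
take 3 rows with largest acc:
  dataset  acc
0      c4  192
4   squad  129
1   cifar   85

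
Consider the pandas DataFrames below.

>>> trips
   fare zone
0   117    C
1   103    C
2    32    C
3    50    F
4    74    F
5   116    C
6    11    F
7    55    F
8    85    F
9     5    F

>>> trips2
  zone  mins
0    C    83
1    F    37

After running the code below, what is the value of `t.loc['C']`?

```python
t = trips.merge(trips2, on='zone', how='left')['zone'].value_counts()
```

4

merge on 'zone' (how='left') → 10 rows:
   fare zone  mins
0   117    C    83
1   103    C    83
2    32    C    83
3    50    F    37
4    74    F    37
5   116    C    83
6    11    F    37
7    55    F    37
8    85    F    37
9     5    F    37
value_counts of zone:
zone
F    6
C    4
Name: count, dtype: int64
Hence 4.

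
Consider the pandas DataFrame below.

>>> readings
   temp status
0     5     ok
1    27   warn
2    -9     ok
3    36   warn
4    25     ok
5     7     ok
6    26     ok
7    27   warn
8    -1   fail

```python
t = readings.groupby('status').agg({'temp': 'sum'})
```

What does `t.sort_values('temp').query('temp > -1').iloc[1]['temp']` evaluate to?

group by status, sum of temp:
        temp
status      
fail      -1
ok        54
warn      90
sort by temp:
        temp
status      
fail      -1
ok        54
warn      90
filter rows where temp > -1:
        temp
status      
ok        54
warn      90

90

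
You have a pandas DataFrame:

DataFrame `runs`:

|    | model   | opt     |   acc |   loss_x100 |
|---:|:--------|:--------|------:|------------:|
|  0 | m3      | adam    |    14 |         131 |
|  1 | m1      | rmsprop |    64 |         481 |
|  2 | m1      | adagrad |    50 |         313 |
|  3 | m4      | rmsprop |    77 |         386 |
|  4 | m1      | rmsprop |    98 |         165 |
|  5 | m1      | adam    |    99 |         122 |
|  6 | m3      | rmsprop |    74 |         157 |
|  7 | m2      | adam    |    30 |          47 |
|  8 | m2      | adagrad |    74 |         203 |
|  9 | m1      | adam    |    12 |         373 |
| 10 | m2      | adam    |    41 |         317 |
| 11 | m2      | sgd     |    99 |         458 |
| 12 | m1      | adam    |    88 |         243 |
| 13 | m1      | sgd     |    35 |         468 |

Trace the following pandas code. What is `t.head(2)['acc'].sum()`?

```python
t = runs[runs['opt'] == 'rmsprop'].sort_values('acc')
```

138

filter rows where opt == 'rmsprop':
  model      opt  acc  loss_x100
1    m1  rmsprop   64        481
3    m4  rmsprop   77        386
4    m1  rmsprop   98        165
6    m3  rmsprop   74        157
sort by acc:
  model      opt  acc  loss_x100
1    m1  rmsprop   64        481
6    m3  rmsprop   74        157
3    m4  rmsprop   77        386
4    m1  rmsprop   98        165
take first 2 rows:
  model      opt  acc  loss_x100
1    m1  rmsprop   64        481
6    m3  rmsprop   74        157
So sum() = 138.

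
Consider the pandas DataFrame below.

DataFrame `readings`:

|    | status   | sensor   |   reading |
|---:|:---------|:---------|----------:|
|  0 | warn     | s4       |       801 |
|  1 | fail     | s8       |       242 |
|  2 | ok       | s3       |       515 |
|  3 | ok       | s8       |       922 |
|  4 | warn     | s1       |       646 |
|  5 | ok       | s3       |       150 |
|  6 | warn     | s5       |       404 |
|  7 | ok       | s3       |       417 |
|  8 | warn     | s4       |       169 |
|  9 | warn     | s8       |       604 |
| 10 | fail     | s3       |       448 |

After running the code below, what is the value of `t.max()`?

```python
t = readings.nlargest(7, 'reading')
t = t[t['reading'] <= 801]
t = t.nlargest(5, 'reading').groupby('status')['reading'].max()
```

take 7 rows with largest reading:
   status sensor  reading
3      ok     s8      922
0    warn     s4      801
4    warn     s1      646
9    warn     s8      604
2      ok     s3      515
10   fail     s3      448
7      ok     s3      417
filter rows where reading <= 801:
   status sensor  reading
0    warn     s4      801
4    warn     s1      646
9    warn     s8      604
2      ok     s3      515
10   fail     s3      448
7      ok     s3      417
take 5 rows with largest reading:
   status sensor  reading
0    warn     s4      801
4    warn     s1      646
9    warn     s8      604
2      ok     s3      515
10   fail     s3      448
group by status, max of reading:
status
fail    448
ok      515
warn    801
Name: reading, dtype: int64

801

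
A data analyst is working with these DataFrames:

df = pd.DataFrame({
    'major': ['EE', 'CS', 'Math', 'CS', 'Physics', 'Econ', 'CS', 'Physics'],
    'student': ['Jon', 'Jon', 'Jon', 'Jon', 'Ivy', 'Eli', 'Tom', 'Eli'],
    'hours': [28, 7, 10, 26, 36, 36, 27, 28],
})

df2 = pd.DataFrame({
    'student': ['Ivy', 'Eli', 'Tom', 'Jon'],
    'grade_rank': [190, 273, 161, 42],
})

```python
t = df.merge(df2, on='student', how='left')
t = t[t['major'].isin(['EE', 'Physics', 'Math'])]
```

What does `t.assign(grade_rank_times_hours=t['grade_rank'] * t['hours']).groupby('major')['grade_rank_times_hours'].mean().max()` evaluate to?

merge on 'student' (how='left') → 8 rows:
     major student  hours  grade_rank
0       EE     Jon     28          42
1       CS     Jon      7          42
2     Math     Jon     10          42
3       CS     Jon     26          42
4  Physics     Ivy     36         190
5     Econ     Eli     36         273
6       CS     Tom     27         161
7  Physics     Eli     28         273
filter rows where major in ['EE', 'Physics', 'Math']:
     major student  hours  grade_rank
0       EE     Jon     28          42
2     Math     Jon     10          42
4  Physics     Ivy     36         190
7  Physics     Eli     28         273
add column grade_rank_times_hours = t['grade_rank'] * t['hours']:
     major student  hours  grade_rank  grade_rank_times_hours
0       EE     Jon     28          42                    1176
2     Math     Jon     10          42                     420
4  Physics     Ivy     36         190                    6840
7  Physics     Eli     28         273                    7644
group by major, mean of grade_rank_times_hours:
major
EE         1176.0
Math        420.0
Physics    7242.0
Name: grade_rank_times_hours, dtype: float64
Taking the max of the resulting series gives 7242.0.

7242.0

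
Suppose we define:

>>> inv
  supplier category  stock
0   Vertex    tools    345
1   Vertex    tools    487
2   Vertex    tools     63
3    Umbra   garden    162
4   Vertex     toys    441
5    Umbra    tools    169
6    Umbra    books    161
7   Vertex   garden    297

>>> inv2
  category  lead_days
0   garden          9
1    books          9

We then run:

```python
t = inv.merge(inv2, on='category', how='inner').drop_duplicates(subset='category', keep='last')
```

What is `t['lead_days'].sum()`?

18

merge on 'category' (how='inner') → 3 rows:
  supplier category  stock  lead_days
0    Umbra   garden    162          9
1    Umbra    books    161          9
2   Vertex   garden    297          9
drop duplicate category (keep=last):
  supplier category  stock  lead_days
1    Umbra    books    161          9
2   Vertex   garden    297          9
sum of column 'lead_days' → 18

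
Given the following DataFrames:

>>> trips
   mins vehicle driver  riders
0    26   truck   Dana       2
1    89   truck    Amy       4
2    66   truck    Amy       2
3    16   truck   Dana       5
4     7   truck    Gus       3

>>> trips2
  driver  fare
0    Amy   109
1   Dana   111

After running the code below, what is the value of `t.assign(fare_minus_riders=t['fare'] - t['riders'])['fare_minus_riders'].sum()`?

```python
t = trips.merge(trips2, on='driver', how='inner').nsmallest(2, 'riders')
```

merge on 'driver' (how='inner') → 4 rows:
   mins vehicle driver  riders  fare
0    26   truck   Dana       2   111
1    89   truck    Amy       4   109
2    66   truck    Amy       2   109
3    16   truck   Dana       5   111
take 2 rows with smallest riders:
   mins vehicle driver  riders  fare
0    26   truck   Dana       2   111
2    66   truck    Amy       2   109
add column fare_minus_riders = t['fare'] - t['riders']:
   mins vehicle driver  riders  fare  fare_minus_riders
0    26   truck   Dana       2   111                109
2    66   truck    Amy       2   109                107

216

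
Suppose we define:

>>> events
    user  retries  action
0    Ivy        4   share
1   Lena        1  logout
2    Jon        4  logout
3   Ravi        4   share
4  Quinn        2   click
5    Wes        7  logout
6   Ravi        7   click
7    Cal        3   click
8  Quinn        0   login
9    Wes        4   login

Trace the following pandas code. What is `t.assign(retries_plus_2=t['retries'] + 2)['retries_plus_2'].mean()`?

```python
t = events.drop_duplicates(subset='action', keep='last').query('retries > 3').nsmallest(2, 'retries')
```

6.0

drop duplicate action (keep=last):
   user  retries  action
3  Ravi        4   share
5   Wes        7  logout
7   Cal        3   click
9   Wes        4   login
filter rows where retries > 3:
   user  retries  action
3  Ravi        4   share
5   Wes        7  logout
9   Wes        4   login
take 2 rows with smallest retries:
   user  retries action
3  Ravi        4  share
9   Wes        4  login
add column retries_plus_2 = t['retries'] + 2:
   user  retries action  retries_plus_2
3  Ravi        4  share               6
9   Wes        4  login               6
Hence 6.0.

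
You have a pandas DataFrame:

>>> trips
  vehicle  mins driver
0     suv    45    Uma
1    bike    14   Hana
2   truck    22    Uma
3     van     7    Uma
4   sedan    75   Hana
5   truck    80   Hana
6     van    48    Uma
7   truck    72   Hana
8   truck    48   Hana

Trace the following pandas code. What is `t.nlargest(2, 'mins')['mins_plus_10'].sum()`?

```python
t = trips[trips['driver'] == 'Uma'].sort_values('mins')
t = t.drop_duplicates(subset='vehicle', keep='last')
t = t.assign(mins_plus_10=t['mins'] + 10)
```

filter rows where driver == 'Uma':
  vehicle  mins driver
0     suv    45    Uma
2   truck    22    Uma
3     van     7    Uma
6     van    48    Uma
sort by mins:
  vehicle  mins driver
3     van     7    Uma
2   truck    22    Uma
0     suv    45    Uma
6     van    48    Uma
drop duplicate vehicle (keep=last):
  vehicle  mins driver
2   truck    22    Uma
0     suv    45    Uma
6     van    48    Uma
add column mins_plus_10 = t['mins'] + 10:
  vehicle  mins driver  mins_plus_10
2   truck    22    Uma            32
0     suv    45    Uma            55
6     van    48    Uma            58
take 2 rows with largest mins:
  vehicle  mins driver  mins_plus_10
6     van    48    Uma            58
0     suv    45    Uma            55
Taking the sum of column 'mins_plus_10' gives 113.

113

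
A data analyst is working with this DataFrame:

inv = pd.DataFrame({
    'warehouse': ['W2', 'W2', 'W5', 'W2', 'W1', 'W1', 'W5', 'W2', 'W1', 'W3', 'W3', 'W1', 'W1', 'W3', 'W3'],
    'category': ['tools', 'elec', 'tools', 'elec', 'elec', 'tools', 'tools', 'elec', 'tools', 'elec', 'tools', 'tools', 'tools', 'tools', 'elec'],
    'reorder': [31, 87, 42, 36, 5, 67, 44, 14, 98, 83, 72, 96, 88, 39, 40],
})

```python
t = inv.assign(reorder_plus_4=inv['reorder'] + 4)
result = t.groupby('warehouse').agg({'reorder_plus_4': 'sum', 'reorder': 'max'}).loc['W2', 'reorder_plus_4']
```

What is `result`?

184

add column reorder_plus_4 = inv['reorder'] + 4:
   warehouse category  reorder  reorder_plus_4
0         W2    tools       31              35
1         W2     elec       87              91
2         W5    tools       42              46
3         W2     elec       36              40
4         W1     elec        5               9
5         W1    tools       67              71
6         W5    tools       44              48
7         W2     elec       14              18
8         W1    tools       98             102
9         W3     elec       83              87
10        W3    tools       72              76
11        W1    tools       96             100
12        W1    tools       88              92
13        W3    tools       39              43
14        W3     elec       40              44
group by warehouse: sum(reorder_plus_4), max(reorder):
           reorder_plus_4  reorder
warehouse                         
W1                    374       98
W2                    184       87
W3                    250       83
W5                     94       44
Finally, value at row 'W2', column 'reorder_plus_4' = 184.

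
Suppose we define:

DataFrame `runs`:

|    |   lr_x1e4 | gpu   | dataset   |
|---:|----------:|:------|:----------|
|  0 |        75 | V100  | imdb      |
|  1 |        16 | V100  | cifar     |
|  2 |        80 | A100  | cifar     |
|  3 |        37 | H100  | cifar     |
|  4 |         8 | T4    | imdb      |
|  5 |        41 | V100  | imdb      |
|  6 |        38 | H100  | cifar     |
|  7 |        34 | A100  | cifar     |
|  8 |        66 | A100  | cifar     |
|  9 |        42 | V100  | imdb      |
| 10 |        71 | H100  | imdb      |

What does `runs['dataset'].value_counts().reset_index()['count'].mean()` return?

5.5

value_counts of dataset:
dataset
cifar    6
imdb     5
Name: count, dtype: int64
reset_index():
  dataset  count
0   cifar      6
1    imdb      5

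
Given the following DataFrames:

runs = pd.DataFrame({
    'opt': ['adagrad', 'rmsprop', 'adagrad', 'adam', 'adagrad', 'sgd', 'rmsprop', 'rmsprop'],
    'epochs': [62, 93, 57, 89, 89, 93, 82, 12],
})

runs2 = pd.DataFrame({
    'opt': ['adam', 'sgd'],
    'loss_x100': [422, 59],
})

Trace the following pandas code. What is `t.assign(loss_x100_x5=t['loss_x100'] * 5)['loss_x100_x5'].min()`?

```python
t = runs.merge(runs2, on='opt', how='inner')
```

merge on 'opt' (how='inner') → 2 rows:
    opt  epochs  loss_x100
0  adam      89        422
1   sgd      93         59
add column loss_x100_x5 = t['loss_x100'] * 5:
    opt  epochs  loss_x100  loss_x100_x5
0  adam      89        422          2110
1   sgd      93         59           295
The min of column 'loss_x100_x5' is 295.

295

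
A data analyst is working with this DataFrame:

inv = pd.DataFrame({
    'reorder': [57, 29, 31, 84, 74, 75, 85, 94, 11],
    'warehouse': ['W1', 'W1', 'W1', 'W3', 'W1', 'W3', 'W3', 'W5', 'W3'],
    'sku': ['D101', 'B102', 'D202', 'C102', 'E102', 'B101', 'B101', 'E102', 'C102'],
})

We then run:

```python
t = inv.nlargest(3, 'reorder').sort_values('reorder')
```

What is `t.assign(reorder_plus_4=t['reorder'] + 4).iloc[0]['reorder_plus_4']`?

take 3 rows with largest reorder:
   reorder warehouse   sku
7       94        W5  E102
6       85        W3  B101
3       84        W3  C102
sort by reorder:
   reorder warehouse   sku
3       84        W3  C102
6       85        W3  B101
7       94        W5  E102
add column reorder_plus_4 = t['reorder'] + 4:
   reorder warehouse   sku  reorder_plus_4
3       84        W3  C102              88
6       85        W3  B101              89
7       94        W5  E102              98
Finally, value at position 0, column 'reorder_plus_4' = 88.

88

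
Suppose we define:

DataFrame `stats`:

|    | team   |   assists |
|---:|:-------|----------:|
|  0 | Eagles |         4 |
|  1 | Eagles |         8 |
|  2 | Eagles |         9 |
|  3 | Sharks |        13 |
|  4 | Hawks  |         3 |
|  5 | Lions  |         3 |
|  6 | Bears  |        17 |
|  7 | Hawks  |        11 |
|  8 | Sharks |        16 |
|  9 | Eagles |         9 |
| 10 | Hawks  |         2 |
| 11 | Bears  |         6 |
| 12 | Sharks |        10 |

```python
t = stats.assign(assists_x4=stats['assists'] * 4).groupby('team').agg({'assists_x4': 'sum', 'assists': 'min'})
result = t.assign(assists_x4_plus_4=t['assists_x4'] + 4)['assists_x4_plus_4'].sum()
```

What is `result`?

464

add column assists_x4 = stats['assists'] * 4:
      team  assists  assists_x4
0   Eagles        4          16
1   Eagles        8          32
2   Eagles        9          36
3   Sharks       13          52
4    Hawks        3          12
5    Lions        3          12
6    Bears       17          68
7    Hawks       11          44
8   Sharks       16          64
9   Eagles        9          36
10   Hawks        2           8
11   Bears        6          24
12  Sharks       10          40
group by team: sum(assists_x4), min(assists):
        assists_x4  assists
team                       
Bears           92        6
Eagles         120        4
Hawks           64        2
Lions           12        3
Sharks         156       10
add column assists_x4_plus_4 = t['assists_x4'] + 4:
        assists_x4  assists  assists_x4_plus_4
team                                          
Bears           92        6                 96
Eagles         120        4                124
Hawks           64        2                 68
Lions           12        3                 16
Sharks         156       10                160
sum of column 'assists_x4_plus_4' → 464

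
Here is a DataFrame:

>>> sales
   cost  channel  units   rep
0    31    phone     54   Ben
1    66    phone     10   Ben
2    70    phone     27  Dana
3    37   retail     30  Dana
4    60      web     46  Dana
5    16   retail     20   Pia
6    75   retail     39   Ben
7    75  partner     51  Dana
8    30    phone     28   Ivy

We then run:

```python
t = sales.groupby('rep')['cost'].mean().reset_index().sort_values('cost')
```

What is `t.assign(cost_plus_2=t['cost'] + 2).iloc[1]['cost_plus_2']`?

group by rep, mean of cost:
rep
Ben     57.333333
Dana    60.500000
Ivy     30.000000
Pia     16.000000
Name: cost, dtype: float64
reset_index():
    rep       cost
0   Ben  57.333333
1  Dana  60.500000
2   Ivy  30.000000
3   Pia  16.000000
sort by cost:
    rep       cost
3   Pia  16.000000
2   Ivy  30.000000
0   Ben  57.333333
1  Dana  60.500000
add column cost_plus_2 = t['cost'] + 2:
    rep       cost  cost_plus_2
3   Pia  16.000000    18.000000
2   Ivy  30.000000    32.000000
0   Ben  57.333333    59.333333
1  Dana  60.500000    62.500000

32.0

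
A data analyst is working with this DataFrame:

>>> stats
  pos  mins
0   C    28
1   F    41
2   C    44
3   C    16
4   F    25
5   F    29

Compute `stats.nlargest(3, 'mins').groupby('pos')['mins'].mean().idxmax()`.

C

take 3 rows with largest mins:
  pos  mins
2   C    44
1   F    41
5   F    29
group by pos, mean of mins:
pos
C    44.0
F    35.0
Name: mins, dtype: float64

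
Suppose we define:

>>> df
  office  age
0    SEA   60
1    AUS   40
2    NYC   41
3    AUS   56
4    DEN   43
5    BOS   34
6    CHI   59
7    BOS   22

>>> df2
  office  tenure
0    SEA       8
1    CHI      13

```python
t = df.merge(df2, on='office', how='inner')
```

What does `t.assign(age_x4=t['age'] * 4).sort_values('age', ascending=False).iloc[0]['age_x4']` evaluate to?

merge on 'office' (how='inner') → 2 rows:
  office  age  tenure
0    SEA   60       8
1    CHI   59      13
add column age_x4 = t['age'] * 4:
  office  age  tenure  age_x4
0    SEA   60       8     240
1    CHI   59      13     236
sort by age descending:
  office  age  tenure  age_x4
0    SEA   60       8     240
1    CHI   59      13     236

240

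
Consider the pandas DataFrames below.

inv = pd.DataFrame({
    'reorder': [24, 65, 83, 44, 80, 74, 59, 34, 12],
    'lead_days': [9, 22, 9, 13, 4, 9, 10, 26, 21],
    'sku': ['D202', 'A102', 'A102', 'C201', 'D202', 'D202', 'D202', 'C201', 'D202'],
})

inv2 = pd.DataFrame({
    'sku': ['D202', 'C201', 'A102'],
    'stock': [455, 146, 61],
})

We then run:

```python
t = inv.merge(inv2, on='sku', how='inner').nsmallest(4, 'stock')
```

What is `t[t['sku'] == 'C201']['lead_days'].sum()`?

39

merge on 'sku' (how='inner') → 9 rows:
   reorder  lead_days   sku  stock
0       24          9  D202    455
1       65         22  A102     61
2       83          9  A102     61
3       44         13  C201    146
4       80          4  D202    455
5       74          9  D202    455
6       59         10  D202    455
7       34         26  C201    146
8       12         21  D202    455
take 4 rows with smallest stock:
   reorder  lead_days   sku  stock
1       65         22  A102     61
2       83          9  A102     61
3       44         13  C201    146
7       34         26  C201    146
filter rows where sku == 'C201':
   reorder  lead_days   sku  stock
3       44         13  C201    146
7       34         26  C201    146
Reading off the sum of column 'lead_days', we get 39.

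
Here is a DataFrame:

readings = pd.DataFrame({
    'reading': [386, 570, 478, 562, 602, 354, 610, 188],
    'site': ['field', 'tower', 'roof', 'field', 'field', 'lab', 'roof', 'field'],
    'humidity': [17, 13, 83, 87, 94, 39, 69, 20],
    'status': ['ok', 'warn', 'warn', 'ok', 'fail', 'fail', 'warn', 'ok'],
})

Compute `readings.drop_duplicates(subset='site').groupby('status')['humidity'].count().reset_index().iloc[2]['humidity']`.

drop duplicate site (keep=first):
   reading   site  humidity status
0      386  field        17     ok
1      570  tower        13   warn
2      478   roof        83   warn
5      354    lab        39   fail
group by status, count of humidity:
status
fail    1
ok      1
warn    2
Name: humidity, dtype: int64
reset_index():
  status  humidity
0   fail         1
1     ok         1
2   warn         2
Reading off the value at position 2, column 'humidity', we get 2.

2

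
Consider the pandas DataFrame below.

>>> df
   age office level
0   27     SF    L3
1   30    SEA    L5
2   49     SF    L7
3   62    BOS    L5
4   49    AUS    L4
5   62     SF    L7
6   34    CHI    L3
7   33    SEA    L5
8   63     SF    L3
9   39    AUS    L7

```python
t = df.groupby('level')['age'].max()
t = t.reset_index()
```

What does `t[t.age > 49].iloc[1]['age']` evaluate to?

62

group by level, max of age:
level
L3    63
L4    49
L5    62
L7    62
Name: age, dtype: int64
reset_index():
  level  age
0    L3   63
1    L4   49
2    L5   62
3    L7   62
filter rows where age > 49:
  level  age
0    L3   63
2    L5   62
3    L7   62
Reading off the value at position 1, column 'age', we get 62.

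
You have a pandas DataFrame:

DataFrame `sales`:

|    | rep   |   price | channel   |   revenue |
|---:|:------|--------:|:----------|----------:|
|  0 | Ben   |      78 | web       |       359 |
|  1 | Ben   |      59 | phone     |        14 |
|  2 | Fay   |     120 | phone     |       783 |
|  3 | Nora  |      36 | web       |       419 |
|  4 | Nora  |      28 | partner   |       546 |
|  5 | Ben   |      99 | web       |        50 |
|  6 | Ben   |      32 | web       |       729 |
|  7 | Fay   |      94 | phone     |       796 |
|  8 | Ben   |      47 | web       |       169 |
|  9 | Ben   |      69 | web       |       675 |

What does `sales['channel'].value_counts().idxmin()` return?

value_counts of channel:
channel
web        6
phone      3
partner    1
Name: count, dtype: int64
Then the label with the smallest value: partner

partner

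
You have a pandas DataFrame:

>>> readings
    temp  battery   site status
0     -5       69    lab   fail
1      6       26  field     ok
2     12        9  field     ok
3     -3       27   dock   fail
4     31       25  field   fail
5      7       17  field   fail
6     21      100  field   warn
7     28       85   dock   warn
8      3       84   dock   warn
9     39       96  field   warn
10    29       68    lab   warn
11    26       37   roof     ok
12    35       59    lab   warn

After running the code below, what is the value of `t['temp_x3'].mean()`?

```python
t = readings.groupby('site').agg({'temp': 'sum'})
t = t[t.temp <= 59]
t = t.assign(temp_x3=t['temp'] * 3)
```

group by site, sum of temp:
       temp
site       
dock     28
field   116
lab      59
roof     26
filter rows where temp <= 59:
      temp
site      
dock    28
lab     59
roof    26
add column temp_x3 = t['temp'] * 3:
      temp  temp_x3
site               
dock    28       84
lab     59      177
roof    26       78
mean of column 'temp_x3' → 113.0

113.0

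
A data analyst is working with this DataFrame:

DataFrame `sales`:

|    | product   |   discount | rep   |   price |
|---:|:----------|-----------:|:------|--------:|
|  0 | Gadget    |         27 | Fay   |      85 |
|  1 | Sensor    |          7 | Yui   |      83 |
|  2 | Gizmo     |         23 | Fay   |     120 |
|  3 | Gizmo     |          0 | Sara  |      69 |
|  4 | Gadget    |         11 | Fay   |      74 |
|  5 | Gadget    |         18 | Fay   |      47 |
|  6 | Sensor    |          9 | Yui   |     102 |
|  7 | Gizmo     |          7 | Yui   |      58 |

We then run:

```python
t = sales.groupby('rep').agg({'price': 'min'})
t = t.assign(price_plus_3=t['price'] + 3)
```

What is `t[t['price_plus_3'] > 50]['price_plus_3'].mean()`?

66.5

group by rep, min of price:
      price
rep        
Fay      47
Sara     69
Yui      58
add column price_plus_3 = t['price'] + 3:
      price  price_plus_3
rep                      
Fay      47            50
Sara     69            72
Yui      58            61
filter rows where price_plus_3 > 50:
      price  price_plus_3
rep                      
Sara     69            72
Yui      58            61
Then the mean of column 'price_plus_3': 66.5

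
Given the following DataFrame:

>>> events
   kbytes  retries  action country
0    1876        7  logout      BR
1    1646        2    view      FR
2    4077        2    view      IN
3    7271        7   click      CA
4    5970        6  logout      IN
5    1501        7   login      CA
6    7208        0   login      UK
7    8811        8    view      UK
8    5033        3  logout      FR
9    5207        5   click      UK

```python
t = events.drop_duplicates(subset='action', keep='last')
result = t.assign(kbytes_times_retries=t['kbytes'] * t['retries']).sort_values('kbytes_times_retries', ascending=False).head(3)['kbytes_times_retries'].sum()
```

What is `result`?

drop duplicate action (keep=last):
   kbytes  retries  action country
6    7208        0   login      UK
7    8811        8    view      UK
8    5033        3  logout      FR
9    5207        5   click      UK
add column kbytes_times_retries = t['kbytes'] * t['retries']:
   kbytes  retries  action country  kbytes_times_retries
6    7208        0   login      UK                     0
7    8811        8    view      UK                 70488
8    5033        3  logout      FR                 15099
9    5207        5   click      UK                 26035
sort by kbytes_times_retries descending:
   kbytes  retries  action country  kbytes_times_retries
7    8811        8    view      UK                 70488
9    5207        5   click      UK                 26035
8    5033        3  logout      FR                 15099
6    7208        0   login      UK                     0
take first 3 rows:
   kbytes  retries  action country  kbytes_times_retries
7    8811        8    view      UK                 70488
9    5207        5   click      UK                 26035
8    5033        3  logout      FR                 15099
Hence 111622.

111622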